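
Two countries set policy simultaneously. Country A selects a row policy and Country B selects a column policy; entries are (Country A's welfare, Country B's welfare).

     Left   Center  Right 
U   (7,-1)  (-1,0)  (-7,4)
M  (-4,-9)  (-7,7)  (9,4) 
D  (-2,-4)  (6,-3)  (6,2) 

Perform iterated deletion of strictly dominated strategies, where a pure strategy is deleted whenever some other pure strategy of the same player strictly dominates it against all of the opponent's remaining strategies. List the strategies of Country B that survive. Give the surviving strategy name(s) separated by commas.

Center, Right

For Country B, Center strictly dominates Left on the remaining rows (U: 0>-1, M: 7>-9, D: -3>-4); eliminate Left.
Row U is eliminated: D beats it against every remaining column (Center: 6>-1, Right: 6>-7).
Among the remaining strategies, none is strictly dominated by another pure strategy of the same player, so the elimination stops.
Surviving strategies — Country A: {M, D}; Country B: {Center, Right}.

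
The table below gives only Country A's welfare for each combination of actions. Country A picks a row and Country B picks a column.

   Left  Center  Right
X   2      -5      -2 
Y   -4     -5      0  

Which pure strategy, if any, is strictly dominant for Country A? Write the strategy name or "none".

X fails to dominate Y at Center (-5=-5).
Y fails to dominate X at Left (-4<2).
No single strategy dominates all the others.

none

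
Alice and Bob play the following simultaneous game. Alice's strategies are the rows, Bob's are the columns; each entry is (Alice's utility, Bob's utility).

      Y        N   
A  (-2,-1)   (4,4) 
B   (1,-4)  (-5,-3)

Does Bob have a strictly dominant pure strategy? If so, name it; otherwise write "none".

N vs Y: A: 4>-1, B: -3>-4.
N strictly beats every other strategy against every opponent action, so it is strictly dominant.

N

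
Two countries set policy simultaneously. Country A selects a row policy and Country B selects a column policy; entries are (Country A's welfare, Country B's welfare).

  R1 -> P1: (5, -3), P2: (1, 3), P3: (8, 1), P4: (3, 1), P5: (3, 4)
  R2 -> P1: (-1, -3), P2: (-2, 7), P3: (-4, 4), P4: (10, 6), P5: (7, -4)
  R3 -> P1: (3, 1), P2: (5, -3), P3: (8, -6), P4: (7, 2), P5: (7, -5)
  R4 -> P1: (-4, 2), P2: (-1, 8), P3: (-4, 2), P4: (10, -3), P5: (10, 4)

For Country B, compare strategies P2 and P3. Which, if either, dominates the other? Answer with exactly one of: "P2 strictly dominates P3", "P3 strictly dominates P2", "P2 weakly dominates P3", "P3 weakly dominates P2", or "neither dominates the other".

P2 strictly dominates P3

P2's payoffs vs P3's, by Country A's action — R1: 3>1, R2: 7>4, R3: -3>-6, R4: 8>2.
P2 gives a strictly higher payoff against every action of Country A, so P2 strictly dominates P3.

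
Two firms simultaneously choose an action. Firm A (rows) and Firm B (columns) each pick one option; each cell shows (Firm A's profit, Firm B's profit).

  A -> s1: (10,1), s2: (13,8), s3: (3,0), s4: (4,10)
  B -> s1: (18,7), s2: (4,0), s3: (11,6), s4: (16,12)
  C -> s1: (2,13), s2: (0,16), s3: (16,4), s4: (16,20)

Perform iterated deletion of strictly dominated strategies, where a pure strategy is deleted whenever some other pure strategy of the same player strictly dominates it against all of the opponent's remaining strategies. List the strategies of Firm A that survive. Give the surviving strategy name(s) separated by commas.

B, C

For Firm B, s4 strictly dominates s1 on the remaining rows (A: 10>1, B: 12>7, C: 20>13); eliminate s1.
For Firm B, s4 strictly dominates s2 on the remaining rows (A: 10>8, B: 12>0, C: 20>16); eliminate s2.
Firm A's strategy A is strictly dominated by B (s3: 11>3, s4: 16>4) and is removed.
Firm B's strategy s3 is strictly dominated by s4 (B: 12>6, C: 20>4) and is removed.
Among the remaining strategies, none is strictly dominated by another pure strategy of the same player, so the elimination stops.
Surviving strategies — Firm A: {B, C}; Firm B: {s4}.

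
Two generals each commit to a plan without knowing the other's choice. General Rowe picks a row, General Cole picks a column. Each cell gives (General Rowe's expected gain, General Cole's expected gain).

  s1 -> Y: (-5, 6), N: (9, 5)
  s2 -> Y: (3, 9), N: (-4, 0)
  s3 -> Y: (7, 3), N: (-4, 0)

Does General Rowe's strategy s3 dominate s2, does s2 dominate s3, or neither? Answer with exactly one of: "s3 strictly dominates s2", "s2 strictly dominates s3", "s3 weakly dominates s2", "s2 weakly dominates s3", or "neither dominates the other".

s3 weakly dominates s2

Compare s3 to s2 across each opponent action: Y: 7>3, N: -4=-4.
s3 is at least as good everywhere and strictly better somewhere (tied only at N), so s3 weakly but not strictly dominates s2.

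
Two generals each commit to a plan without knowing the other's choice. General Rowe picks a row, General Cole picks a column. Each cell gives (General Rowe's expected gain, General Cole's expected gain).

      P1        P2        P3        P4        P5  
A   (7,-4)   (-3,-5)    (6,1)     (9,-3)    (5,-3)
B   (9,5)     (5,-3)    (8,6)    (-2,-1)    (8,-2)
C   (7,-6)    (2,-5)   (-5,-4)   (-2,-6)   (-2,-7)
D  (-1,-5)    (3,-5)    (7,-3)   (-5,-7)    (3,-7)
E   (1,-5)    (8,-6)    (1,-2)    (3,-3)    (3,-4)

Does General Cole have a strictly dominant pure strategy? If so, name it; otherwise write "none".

P3 vs P1: A: 1>-4, B: 6>5, C: -4>-6, D: -3>-5, E: -2>-5.
P3 vs P2: A: 1>-5, B: 6>-3, C: -4>-5, D: -3>-5, E: -2>-6.
P3 vs P4: A: 1>-3, B: 6>-1, C: -4>-6, D: -3>-7, E: -2>-3.
P3 vs P5: A: 1>-3, B: 6>-2, C: -4>-7, D: -3>-7, E: -2>-4.
P3 strictly beats every other strategy against every opponent action, so it is strictly dominant.

P3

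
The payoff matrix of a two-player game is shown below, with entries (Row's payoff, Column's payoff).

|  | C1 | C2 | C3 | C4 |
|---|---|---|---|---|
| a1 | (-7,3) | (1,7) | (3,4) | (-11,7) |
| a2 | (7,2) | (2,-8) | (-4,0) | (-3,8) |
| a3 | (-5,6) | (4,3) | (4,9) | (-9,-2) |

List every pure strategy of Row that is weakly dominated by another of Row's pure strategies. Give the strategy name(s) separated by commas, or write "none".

a1

a3 weakly dominates a1 — C1: -5>-7, C2: 4>1, C3: 4>3, C4: -9>-11.
a2 is not dominated — it holds its own against a1 at C1 (7>-7); a3 at C1 (7>-5).
a3 is not dominated — it holds its own against a1 at C1 (-5>-7); a2 at C2 (4>2).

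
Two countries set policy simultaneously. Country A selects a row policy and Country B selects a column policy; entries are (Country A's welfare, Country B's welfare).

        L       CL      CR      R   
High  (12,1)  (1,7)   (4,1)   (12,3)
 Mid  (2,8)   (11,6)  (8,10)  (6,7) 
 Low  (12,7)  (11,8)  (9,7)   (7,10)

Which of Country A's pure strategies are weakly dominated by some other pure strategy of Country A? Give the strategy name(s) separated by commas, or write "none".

Nothing dominates High: Mid at L (12>2); Low at R (12>7).
Mid: dominated, since Low does at least as well everywhere (L: 12>2, CL: 11=11, CR: 9>8, R: 7>6).
Low is not dominated — it holds its own against High at CL (11>1); Mid at L (12>2).

Mid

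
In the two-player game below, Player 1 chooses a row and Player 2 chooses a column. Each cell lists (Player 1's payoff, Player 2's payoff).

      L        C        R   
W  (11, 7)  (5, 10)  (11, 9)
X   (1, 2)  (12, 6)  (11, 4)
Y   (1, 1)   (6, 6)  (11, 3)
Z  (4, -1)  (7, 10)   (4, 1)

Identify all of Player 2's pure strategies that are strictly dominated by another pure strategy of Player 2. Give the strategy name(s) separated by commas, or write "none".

L, R

L is strictly dominated by C (W: 10>7, X: 6>2, Y: 6>1, Z: 10>-1).
C: no other strategy beats it everywhere (L at W (10>7); R at W (10>9)).
R is strictly dominated by C (W: 10>9, X: 6>4, Y: 6>3, Z: 10>1).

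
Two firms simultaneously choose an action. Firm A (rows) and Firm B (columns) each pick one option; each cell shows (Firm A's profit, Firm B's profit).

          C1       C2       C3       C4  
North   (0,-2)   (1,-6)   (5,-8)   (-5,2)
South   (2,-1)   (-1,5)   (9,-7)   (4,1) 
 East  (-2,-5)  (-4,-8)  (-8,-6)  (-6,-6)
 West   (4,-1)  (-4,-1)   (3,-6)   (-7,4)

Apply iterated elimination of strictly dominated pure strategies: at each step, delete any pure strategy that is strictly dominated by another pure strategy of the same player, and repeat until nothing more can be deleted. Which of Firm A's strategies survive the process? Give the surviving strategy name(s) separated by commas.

North, South

Firm A's strategy East is strictly dominated by North (C1: 0>-2, C2: 1>-4, C3: 5>-8, C4: -5>-6) and is removed.
For Firm B, C4 strictly dominates C1 on the remaining rows (North: 2>-2, South: 1>-1, West: 4>-1); eliminate C1.
Firm A's strategy West is strictly dominated by North (C2: 1>-4, C3: 5>3, C4: -5>-7) and is removed.
Firm B's strategy C3 is strictly dominated by C2 (North: -6>-8, South: 5>-7) and is removed.
Among the remaining strategies, none is strictly dominated by another pure strategy of the same player, so the elimination stops.
Surviving strategies — Firm A: {North, South}; Firm B: {C2, C4}.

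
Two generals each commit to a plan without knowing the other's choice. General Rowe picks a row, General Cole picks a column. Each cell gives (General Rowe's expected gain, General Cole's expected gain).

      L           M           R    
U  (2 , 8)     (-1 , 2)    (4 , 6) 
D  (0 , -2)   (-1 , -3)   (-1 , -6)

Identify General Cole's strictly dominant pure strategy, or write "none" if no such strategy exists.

L vs M: U: 8>2, D: -2>-3.
L vs R: U: 8>6, D: -2>-6.
L strictly beats every other strategy against every opponent action, so it is strictly dominant.

L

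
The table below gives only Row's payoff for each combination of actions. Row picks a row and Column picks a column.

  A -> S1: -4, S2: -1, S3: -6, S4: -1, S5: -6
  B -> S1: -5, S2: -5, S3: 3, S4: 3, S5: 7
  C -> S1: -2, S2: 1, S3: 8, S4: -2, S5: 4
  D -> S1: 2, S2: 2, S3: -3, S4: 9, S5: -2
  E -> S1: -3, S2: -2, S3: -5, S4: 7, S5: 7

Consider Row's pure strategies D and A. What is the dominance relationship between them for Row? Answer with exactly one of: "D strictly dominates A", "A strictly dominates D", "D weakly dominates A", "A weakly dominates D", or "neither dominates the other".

D's payoffs vs A's, by Column's action — S1: 2>-4, S2: 2>-1, S3: -3>-6, S4: 9>-1, S5: -2>-6.
Every comparison favours D, so D strictly dominates A.

D strictly dominates A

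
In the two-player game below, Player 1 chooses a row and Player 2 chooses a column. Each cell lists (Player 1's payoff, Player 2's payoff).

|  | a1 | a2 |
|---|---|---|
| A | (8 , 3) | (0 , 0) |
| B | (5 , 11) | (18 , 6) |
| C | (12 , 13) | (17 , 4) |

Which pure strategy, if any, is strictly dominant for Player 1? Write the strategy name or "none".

none

A fails to dominate B at a2 (0<18).
B fails to dominate A at a1 (5<8).
C fails to dominate B at a2 (17<18).
No single strategy dominates all the others.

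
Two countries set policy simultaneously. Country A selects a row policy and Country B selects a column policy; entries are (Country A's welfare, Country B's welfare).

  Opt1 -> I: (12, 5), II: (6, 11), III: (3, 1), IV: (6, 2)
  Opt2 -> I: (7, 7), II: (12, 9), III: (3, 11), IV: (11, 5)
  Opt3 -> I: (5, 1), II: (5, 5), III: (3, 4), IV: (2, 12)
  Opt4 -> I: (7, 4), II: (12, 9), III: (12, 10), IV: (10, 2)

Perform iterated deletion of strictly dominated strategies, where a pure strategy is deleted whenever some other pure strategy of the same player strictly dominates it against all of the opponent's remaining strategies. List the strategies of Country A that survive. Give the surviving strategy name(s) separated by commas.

Country A's strategy Opt3 is strictly dominated by Opt4 (I: 7>5, II: 12>5, III: 12>3, IV: 10>2) and is removed.
Country B's strategy I is strictly dominated by II (Opt1: 11>5, Opt2: 9>7, Opt4: 9>4) and is removed.
Row Opt1 is eliminated: Opt4 beats it against every remaining column (II: 12>6, III: 12>3, IV: 10>6).
For Country B, III strictly dominates II on the remaining rows (Opt2: 11>9, Opt4: 10>9); eliminate II.
Column IV is eliminated: III beats it against every remaining row (Opt2: 11>5, Opt4: 10>2).
For Country A, Opt4 strictly dominates Opt2 on the remaining columns (III: 12>3); eliminate Opt2.
Among the remaining strategies, none is strictly dominated by another pure strategy of the same player, so the elimination stops.
Surviving strategies — Country A: {Opt4}; Country B: {III}.

Opt4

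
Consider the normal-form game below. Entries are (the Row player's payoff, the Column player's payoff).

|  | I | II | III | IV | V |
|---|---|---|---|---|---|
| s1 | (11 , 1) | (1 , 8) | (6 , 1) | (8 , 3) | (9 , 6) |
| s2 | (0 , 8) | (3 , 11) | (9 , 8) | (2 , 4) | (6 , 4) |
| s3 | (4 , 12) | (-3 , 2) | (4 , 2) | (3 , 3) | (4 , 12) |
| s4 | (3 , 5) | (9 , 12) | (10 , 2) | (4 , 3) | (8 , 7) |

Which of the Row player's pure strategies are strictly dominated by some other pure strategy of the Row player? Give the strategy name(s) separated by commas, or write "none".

s1: no other strategy beats it everywhere (s2 at I (11>0); s3 at I (11>4); s4 at I (11>3)).
s2: dominated, since s4 does at least as well everywhere (I: 3>0, II: 9>3, III: 10>9, IV: 4>2, V: 8>6).
s3 is strictly dominated by s1 (I: 11>4, II: 1>-3, III: 6>4, IV: 8>3, V: 9>4).
s4: no other strategy beats it everywhere (s1 at II (9>1); s2 at I (3>0); s3 at II (9>-3)).

s2, s3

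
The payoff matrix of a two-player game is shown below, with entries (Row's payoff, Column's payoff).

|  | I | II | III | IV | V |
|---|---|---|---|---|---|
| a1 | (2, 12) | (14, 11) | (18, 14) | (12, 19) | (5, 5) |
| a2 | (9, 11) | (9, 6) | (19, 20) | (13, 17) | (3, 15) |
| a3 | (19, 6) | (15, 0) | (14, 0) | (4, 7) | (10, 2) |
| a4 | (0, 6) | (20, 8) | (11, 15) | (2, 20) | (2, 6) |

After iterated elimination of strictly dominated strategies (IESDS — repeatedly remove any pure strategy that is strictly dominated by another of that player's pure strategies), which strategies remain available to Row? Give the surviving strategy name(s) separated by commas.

a2

Column I is eliminated: IV beats it against every remaining row (a1: 19>12, a2: 17>11, a3: 7>6, a4: 20>6).
Column II is eliminated: IV beats it against every remaining row (a1: 19>11, a2: 17>6, a3: 7>0, a4: 20>8).
Row a4 is eliminated: a1 beats it against every remaining column (III: 18>11, IV: 12>2, V: 5>2).
Column V is eliminated: IV beats it against every remaining row (a1: 19>5, a2: 17>15, a3: 7>2).
Row a1 is eliminated: a2 beats it against every remaining column (III: 19>18, IV: 13>12).
For Row, a2 strictly dominates a3 on the remaining columns (III: 19>14, IV: 13>4); eliminate a3.
For Column, III strictly dominates IV on the remaining rows (a2: 20>17); eliminate IV.
Among the remaining strategies, none is strictly dominated by another pure strategy of the same player, so the elimination stops.
Surviving strategies — Row: {a2}; Column: {III}.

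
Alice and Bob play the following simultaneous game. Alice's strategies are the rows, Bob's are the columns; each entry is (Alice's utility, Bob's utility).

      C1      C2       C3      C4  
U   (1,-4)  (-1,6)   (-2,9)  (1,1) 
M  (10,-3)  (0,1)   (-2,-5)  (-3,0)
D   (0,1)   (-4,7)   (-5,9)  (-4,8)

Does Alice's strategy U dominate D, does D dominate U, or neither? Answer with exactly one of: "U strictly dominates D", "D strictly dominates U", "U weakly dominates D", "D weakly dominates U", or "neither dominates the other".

U strictly dominates D

U's payoffs vs D's, by Bob's action — C1: 1>0, C2: -1>-4, C3: -2>-5, C4: 1>-4.
U gives a strictly higher payoff against every action of Bob, so U strictly dominates D.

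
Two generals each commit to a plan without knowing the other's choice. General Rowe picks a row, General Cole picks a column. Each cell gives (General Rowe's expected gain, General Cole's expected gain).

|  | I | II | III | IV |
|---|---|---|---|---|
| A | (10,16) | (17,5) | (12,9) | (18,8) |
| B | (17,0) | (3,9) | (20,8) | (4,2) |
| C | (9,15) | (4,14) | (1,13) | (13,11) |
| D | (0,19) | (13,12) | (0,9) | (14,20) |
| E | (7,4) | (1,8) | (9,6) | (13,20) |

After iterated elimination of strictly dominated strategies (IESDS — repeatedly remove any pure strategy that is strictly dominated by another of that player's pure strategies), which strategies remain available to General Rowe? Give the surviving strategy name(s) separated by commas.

A, B

Row C is eliminated: A beats it against every remaining column (I: 10>9, II: 17>4, III: 12>1, IV: 18>13).
For General Rowe, A strictly dominates D on the remaining columns (I: 10>0, II: 17>13, III: 12>0, IV: 18>14); eliminate D.
General Rowe's strategy E is strictly dominated by A (I: 10>7, II: 17>1, III: 12>9, IV: 18>13) and is removed.
General Cole's strategy IV is strictly dominated by III (A: 9>8, B: 8>2) and is removed.
Among the remaining strategies, none is strictly dominated by another pure strategy of the same player, so the elimination stops.
Surviving strategies — General Rowe: {A, B}; General Cole: {I, II, III}.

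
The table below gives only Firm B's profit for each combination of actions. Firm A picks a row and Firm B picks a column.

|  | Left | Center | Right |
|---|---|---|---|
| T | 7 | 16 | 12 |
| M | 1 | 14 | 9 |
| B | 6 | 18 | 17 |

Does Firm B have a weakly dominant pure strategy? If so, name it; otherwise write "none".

Center vs Left: T: 16>7, M: 14>1, B: 18>6.
Center vs Right: T: 16>12, M: 14>9, B: 18>17.
Center is at least as good as every other strategy against every opponent action, so it is weakly dominant.

Center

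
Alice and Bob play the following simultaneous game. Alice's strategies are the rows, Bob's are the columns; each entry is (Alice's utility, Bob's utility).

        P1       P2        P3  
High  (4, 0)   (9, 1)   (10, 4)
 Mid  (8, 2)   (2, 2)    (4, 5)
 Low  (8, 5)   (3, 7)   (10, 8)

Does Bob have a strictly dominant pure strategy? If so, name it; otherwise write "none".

P3 vs P1: High: 4>0, Mid: 5>2, Low: 8>5.
P3 vs P2: High: 4>1, Mid: 5>2, Low: 8>7.
P3 strictly beats every other strategy against every opponent action, so it is strictly dominant.

P3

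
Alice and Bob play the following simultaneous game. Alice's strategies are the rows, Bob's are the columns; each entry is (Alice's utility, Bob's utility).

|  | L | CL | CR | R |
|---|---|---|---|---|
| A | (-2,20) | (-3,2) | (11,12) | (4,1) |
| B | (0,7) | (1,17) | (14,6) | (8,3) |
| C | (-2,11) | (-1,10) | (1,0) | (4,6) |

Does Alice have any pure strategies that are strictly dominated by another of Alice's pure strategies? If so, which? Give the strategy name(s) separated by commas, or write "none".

A, C

A: dominated, since B does at least as well everywhere (L: 0>-2, CL: 1>-3, CR: 14>11, R: 8>4).
Nothing dominates B: A at L (0>-2); C at L (0>-2).
B strictly dominates C — L: 0>-2, CL: 1>-1, CR: 14>1, R: 8>4.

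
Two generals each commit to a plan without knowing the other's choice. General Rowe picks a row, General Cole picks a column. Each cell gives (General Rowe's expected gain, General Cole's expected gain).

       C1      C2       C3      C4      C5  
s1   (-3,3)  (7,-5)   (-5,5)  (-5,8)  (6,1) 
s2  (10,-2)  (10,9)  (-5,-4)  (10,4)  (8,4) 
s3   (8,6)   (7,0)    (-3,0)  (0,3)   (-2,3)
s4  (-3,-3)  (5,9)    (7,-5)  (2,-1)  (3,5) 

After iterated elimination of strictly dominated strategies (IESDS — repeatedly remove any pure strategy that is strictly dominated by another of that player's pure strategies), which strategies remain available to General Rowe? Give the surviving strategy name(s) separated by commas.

s2

General Cole's strategy C3 is strictly dominated by C4 (s1: 8>5, s2: 4>-4, s3: 3>0, s4: -1>-5) and is removed.
Row s1 is eliminated: s2 beats it against every remaining column (C1: 10>-3, C2: 10>7, C4: 10>-5, C5: 8>6).
For General Rowe, s2 strictly dominates s3 on the remaining columns (C1: 10>8, C2: 10>7, C4: 10>0, C5: 8>-2); eliminate s3.
General Rowe's strategy s4 is strictly dominated by s2 (C1: 10>-3, C2: 10>5, C4: 10>2, C5: 8>3) and is removed.
Column C1 is eliminated: C2 beats it against every remaining row (s2: 9>-2).
Column C4 is eliminated: C2 beats it against every remaining row (s2: 9>4).
General Cole's strategy C5 is strictly dominated by C2 (s2: 9>4) and is removed.
Among the remaining strategies, none is strictly dominated by another pure strategy of the same player, so the elimination stops.
Surviving strategies — General Rowe: {s2}; General Cole: {C2}.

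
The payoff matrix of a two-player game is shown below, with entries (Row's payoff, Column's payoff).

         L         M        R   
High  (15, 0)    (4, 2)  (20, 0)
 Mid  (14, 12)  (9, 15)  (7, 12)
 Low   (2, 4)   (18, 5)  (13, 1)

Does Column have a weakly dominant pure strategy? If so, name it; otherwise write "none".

M

M vs L: High: 2>0, Mid: 15>12, Low: 5>4.
M vs R: High: 2>0, Mid: 15>12, Low: 5>1.
M is at least as good as every other strategy against every opponent action, so it is weakly dominant.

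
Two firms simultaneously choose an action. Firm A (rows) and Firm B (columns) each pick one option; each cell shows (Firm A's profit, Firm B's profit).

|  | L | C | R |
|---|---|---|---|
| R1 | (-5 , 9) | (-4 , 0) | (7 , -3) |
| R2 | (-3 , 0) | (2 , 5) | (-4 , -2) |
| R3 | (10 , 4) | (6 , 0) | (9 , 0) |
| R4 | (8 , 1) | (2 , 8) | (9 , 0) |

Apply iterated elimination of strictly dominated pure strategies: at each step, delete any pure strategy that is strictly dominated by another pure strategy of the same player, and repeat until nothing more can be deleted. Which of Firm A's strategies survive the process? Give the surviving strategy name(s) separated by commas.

Row R1 is eliminated: R3 beats it against every remaining column (L: 10>-5, C: 6>-4, R: 9>7).
Firm A's strategy R2 is strictly dominated by R3 (L: 10>-3, C: 6>2, R: 9>-4) and is removed.
Firm B's strategy R is strictly dominated by L (R3: 4>0, R4: 1>0) and is removed.
Row R4 is eliminated: R3 beats it against every remaining column (L: 10>8, C: 6>2).
Column C is eliminated: L beats it against every remaining row (R3: 4>0).
Among the remaining strategies, none is strictly dominated by another pure strategy of the same player, so the elimination stops.
Surviving strategies — Firm A: {R3}; Firm B: {L}.

R3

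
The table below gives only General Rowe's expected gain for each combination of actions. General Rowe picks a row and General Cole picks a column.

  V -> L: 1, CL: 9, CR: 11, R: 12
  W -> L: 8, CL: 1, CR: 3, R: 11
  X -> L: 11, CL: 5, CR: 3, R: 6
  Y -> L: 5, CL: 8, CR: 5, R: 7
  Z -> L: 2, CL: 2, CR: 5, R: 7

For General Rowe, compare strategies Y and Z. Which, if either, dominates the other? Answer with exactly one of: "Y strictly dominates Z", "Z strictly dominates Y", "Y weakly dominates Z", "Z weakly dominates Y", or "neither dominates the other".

Y weakly dominates Z

Compare Y to Z across each opponent action: L: 5>2, CL: 8>2, CR: 5=5, R: 7=7.
Y is at least as good everywhere and strictly better somewhere (tied only at CR, R), so Y weakly but not strictly dominates Z.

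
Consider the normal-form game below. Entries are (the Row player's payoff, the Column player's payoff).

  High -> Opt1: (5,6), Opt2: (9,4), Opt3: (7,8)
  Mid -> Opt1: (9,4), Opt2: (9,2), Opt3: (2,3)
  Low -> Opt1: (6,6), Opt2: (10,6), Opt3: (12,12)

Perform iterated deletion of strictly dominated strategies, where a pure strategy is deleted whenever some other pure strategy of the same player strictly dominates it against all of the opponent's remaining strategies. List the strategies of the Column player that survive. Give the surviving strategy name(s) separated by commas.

Opt1, Opt3

Row High is eliminated: Low beats it against every remaining column (Opt1: 6>5, Opt2: 10>9, Opt3: 12>7).
Column Opt2 is eliminated: Opt3 beats it against every remaining row (Mid: 3>2, Low: 12>6).
Among the remaining strategies, none is strictly dominated by another pure strategy of the same player, so the elimination stops.
Surviving strategies — the Row player: {Mid, Low}; the Column player: {Opt1, Opt3}.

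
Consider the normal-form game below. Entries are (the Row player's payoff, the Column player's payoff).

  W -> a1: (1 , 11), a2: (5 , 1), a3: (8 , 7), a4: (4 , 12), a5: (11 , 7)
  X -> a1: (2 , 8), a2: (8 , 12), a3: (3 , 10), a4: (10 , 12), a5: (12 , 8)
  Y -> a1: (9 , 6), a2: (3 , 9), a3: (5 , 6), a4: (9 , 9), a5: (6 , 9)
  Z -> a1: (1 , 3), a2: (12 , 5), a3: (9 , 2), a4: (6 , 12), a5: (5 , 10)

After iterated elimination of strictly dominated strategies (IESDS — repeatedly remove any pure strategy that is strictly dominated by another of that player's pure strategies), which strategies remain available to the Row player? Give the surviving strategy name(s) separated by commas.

X, Z

For the Column player, a4 strictly dominates a1 on the remaining rows (W: 12>11, X: 12>8, Y: 9>6, Z: 12>3); eliminate a1.
Column a3 is eliminated: a4 beats it against every remaining row (W: 12>7, X: 12>10, Y: 9>6, Z: 12>2).
Row W is eliminated: X beats it against every remaining column (a2: 8>5, a4: 10>4, a5: 12>11).
For the Row player, X strictly dominates Y on the remaining columns (a2: 8>3, a4: 10>9, a5: 12>6); eliminate Y.
For the Column player, a4 strictly dominates a5 on the remaining rows (X: 12>8, Z: 12>10); eliminate a5.
Among the remaining strategies, none is strictly dominated by another pure strategy of the same player, so the elimination stops.
Surviving strategies — the Row player: {X, Z}; the Column player: {a2, a4}.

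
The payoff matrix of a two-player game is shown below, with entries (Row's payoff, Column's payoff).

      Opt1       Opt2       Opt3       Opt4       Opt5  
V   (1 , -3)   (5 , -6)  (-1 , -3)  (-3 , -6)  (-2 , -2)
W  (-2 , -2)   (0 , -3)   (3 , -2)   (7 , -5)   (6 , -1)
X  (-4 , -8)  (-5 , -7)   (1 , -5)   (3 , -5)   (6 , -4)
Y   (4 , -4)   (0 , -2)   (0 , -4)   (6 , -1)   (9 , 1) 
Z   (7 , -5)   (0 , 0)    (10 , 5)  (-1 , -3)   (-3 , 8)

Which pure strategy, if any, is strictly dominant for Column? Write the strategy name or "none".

Opt5

Opt5 vs Opt1: V: -2>-3, W: -1>-2, X: -4>-8, Y: 1>-4, Z: 8>-5.
Opt5 vs Opt2: V: -2>-6, W: -1>-3, X: -4>-7, Y: 1>-2, Z: 8>0.
Opt5 vs Opt3: V: -2>-3, W: -1>-2, X: -4>-5, Y: 1>-4, Z: 8>5.
Opt5 vs Opt4: V: -2>-6, W: -1>-5, X: -4>-5, Y: 1>-1, Z: 8>-3.
Opt5 strictly beats every other strategy against every opponent action, so it is strictly dominant.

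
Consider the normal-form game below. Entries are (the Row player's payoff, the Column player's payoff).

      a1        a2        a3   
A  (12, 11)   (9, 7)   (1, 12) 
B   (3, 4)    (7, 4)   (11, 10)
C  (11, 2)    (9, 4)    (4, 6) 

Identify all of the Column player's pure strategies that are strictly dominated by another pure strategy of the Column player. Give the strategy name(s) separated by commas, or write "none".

a1, a2

a1: dominated, since a3 does at least as well everywhere (A: 12>11, B: 10>4, C: 6>2).
a2: dominated, since a3 does at least as well everywhere (A: 12>7, B: 10>4, C: 6>4).
a3 is not dominated — it holds its own against a1 at A (12>11); a2 at A (12>7).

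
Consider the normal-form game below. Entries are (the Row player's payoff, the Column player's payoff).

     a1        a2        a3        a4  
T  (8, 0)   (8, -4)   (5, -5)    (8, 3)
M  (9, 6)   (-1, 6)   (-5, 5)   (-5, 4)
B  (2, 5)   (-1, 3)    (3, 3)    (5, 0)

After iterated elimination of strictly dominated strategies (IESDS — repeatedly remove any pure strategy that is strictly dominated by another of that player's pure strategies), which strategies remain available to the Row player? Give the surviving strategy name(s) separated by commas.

For the Row player, T strictly dominates B on the remaining columns (a1: 8>2, a2: 8>-1, a3: 5>3, a4: 8>5); eliminate B.
The Column player's strategy a3 is strictly dominated by a1 (T: 0>-5, M: 6>5) and is removed.
Among the remaining strategies, none is strictly dominated by another pure strategy of the same player, so the elimination stops.
Surviving strategies — the Row player: {T, M}; the Column player: {a1, a2, a4}.

T, M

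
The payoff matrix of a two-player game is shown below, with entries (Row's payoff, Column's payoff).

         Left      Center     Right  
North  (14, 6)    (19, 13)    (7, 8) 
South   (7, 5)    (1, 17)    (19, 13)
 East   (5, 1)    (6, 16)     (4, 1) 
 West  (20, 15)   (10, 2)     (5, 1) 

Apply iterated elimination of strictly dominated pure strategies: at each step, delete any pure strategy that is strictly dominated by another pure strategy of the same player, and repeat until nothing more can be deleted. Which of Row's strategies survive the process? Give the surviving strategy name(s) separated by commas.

Row's strategy East is strictly dominated by North (Left: 14>5, Center: 19>6, Right: 7>4) and is removed.
For Column, Center strictly dominates Right on the remaining rows (North: 13>8, South: 17>13, West: 2>1); eliminate Right.
Row's strategy South is strictly dominated by North (Left: 14>7, Center: 19>1) and is removed.
Among the remaining strategies, none is strictly dominated by another pure strategy of the same player, so the elimination stops.
Surviving strategies — Row: {North, West}; Column: {Left, Center}.

North, West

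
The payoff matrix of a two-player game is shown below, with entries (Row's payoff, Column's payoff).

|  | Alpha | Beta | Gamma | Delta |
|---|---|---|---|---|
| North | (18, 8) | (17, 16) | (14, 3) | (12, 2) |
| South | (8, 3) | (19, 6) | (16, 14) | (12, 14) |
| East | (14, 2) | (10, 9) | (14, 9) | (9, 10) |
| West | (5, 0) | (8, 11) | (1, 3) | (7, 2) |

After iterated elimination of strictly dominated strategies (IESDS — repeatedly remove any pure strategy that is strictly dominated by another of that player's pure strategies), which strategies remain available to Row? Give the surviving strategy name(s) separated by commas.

North, South

Row's strategy West is strictly dominated by North (Alpha: 18>5, Beta: 17>8, Gamma: 14>1, Delta: 12>7) and is removed.
Column's strategy Alpha is strictly dominated by Beta (North: 16>8, South: 6>3, East: 9>2) and is removed.
For Row, South strictly dominates East on the remaining columns (Beta: 19>10, Gamma: 16>14, Delta: 12>9); eliminate East.
Among the remaining strategies, none is strictly dominated by another pure strategy of the same player, so the elimination stops.
Surviving strategies — Row: {North, South}; Column: {Beta, Gamma, Delta}.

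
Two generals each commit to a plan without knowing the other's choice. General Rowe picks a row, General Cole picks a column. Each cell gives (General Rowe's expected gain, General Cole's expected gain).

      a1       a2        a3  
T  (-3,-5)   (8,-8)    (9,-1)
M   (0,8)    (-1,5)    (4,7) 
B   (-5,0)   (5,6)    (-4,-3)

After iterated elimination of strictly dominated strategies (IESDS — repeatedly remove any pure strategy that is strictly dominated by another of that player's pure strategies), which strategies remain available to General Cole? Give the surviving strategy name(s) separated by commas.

For General Rowe, T strictly dominates B on the remaining columns (a1: -3>-5, a2: 8>5, a3: 9>-4); eliminate B.
Column a2 is eliminated: a1 beats it against every remaining row (T: -5>-8, M: 8>5).
Among the remaining strategies, none is strictly dominated by another pure strategy of the same player, so the elimination stops.
Surviving strategies — General Rowe: {T, M}; General Cole: {a1, a3}.

a1, a3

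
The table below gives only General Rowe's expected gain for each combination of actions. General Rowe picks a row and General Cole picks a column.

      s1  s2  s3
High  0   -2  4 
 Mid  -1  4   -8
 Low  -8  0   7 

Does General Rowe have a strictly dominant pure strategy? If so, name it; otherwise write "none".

High fails to dominate Mid at s2 (-2<4).
Mid fails to dominate High at s1 (-1<0).
Low fails to dominate High at s1 (-8<0).
No single strategy dominates all the others.

none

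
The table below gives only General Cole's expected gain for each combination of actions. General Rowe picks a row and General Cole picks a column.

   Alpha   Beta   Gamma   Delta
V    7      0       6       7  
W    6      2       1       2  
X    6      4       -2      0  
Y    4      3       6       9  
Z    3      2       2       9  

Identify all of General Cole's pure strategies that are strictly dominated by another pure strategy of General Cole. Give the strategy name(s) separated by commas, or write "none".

Beta, Gamma

Alpha: no other strategy beats it everywhere (Beta at V (7>0); Gamma at V (7>6); Delta at V (7=7)).
Alpha strictly dominates Beta — V: 7>0, W: 6>2, X: 6>4, Y: 4>3, Z: 3>2.
Gamma: dominated, since Delta does at least as well everywhere (V: 7>6, W: 2>1, X: 0>-2, Y: 9>6, Z: 9>2).
Delta: no other strategy beats it everywhere (Alpha at V (7=7); Beta at V (7>0); Gamma at V (7>6)).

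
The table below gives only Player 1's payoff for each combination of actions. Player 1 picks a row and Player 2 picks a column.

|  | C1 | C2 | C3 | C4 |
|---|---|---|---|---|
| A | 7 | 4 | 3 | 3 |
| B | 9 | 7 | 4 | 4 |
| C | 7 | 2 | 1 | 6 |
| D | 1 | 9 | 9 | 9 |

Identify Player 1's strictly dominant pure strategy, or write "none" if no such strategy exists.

none

A fails to dominate B at C1 (7<9).
B fails to dominate C at C4 (4<6).
C fails to dominate A at C1 (7=7).
D fails to dominate A at C1 (1<7).
No single strategy dominates all the others.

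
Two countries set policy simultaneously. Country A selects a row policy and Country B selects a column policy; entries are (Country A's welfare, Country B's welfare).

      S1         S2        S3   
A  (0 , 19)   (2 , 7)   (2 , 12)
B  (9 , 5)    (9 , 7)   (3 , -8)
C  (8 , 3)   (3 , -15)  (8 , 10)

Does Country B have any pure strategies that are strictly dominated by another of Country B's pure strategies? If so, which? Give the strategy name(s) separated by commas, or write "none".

none

S1 is not dominated — it holds its own against S2 at A (19>7); S3 at A (19>12).
S2: no other strategy beats it everywhere (S1 at B (7>5); S3 at B (7>-8)).
S3 is not dominated — it holds its own against S1 at C (10>3); S2 at A (12>7).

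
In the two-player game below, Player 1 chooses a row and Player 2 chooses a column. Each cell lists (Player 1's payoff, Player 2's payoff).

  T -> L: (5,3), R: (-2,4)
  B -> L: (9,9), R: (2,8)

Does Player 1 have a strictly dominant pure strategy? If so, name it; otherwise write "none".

B

B vs T: L: 9>5, R: 2>-2.
B strictly beats every other strategy against every opponent action, so it is strictly dominant.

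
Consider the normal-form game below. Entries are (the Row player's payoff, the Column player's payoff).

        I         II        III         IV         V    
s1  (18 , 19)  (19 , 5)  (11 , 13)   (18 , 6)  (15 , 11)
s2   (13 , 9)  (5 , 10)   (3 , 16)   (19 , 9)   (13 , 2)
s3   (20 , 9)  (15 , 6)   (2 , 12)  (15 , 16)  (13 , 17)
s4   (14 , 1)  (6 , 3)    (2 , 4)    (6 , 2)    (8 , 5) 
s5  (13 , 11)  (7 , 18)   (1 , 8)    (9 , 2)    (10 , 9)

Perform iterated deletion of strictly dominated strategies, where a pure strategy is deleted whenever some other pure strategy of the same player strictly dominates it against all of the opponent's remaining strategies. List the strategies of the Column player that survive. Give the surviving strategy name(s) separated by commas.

The Row player's strategy s4 is strictly dominated by s1 (I: 18>14, II: 19>6, III: 11>2, IV: 18>6, V: 15>8) and is removed.
The Row player's strategy s5 is strictly dominated by s1 (I: 18>13, II: 19>7, III: 11>1, IV: 18>9, V: 15>10) and is removed.
The Column player's strategy II is strictly dominated by III (s1: 13>5, s2: 16>10, s3: 12>6) and is removed.
Among the remaining strategies, none is strictly dominated by another pure strategy of the same player, so the elimination stops.
Surviving strategies — the Row player: {s1, s2, s3}; the Column player: {I, III, IV, V}.

I, III, IV, V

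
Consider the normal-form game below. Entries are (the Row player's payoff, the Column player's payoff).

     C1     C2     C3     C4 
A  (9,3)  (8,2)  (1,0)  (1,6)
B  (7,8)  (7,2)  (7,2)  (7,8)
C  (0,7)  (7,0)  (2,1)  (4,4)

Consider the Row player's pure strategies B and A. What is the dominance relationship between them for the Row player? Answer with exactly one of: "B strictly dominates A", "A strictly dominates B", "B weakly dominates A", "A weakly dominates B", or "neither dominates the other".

Compare B to A across every action of the Column player: C1: 7<9, C2: 7<8, C3: 7>1, C4: 7>1.
B does better at C3, C4 but worse at C1, C2; neither strategy dominates the other.

neither dominates the other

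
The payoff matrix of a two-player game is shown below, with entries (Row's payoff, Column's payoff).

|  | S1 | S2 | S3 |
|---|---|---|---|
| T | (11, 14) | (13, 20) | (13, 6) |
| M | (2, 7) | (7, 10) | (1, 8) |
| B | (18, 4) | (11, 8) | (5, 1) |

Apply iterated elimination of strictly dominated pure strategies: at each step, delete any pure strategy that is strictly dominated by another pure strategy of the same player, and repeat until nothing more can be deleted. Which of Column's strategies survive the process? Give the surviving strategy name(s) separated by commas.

Row M is eliminated: T beats it against every remaining column (S1: 11>2, S2: 13>7, S3: 13>1).
Column S1 is eliminated: S2 beats it against every remaining row (T: 20>14, B: 8>4).
Row B is eliminated: T beats it against every remaining column (S2: 13>11, S3: 13>5).
Column's strategy S3 is strictly dominated by S2 (T: 20>6) and is removed.
Among the remaining strategies, none is strictly dominated by another pure strategy of the same player, so the elimination stops.
Surviving strategies — Row: {T}; Column: {S2}.

S2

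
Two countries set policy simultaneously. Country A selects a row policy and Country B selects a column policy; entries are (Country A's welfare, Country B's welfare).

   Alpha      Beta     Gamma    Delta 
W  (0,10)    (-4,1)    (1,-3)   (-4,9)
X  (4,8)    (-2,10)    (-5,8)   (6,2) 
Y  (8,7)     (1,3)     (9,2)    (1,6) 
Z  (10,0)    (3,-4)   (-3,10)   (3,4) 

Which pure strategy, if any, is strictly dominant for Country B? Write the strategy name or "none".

Alpha fails to dominate Beta at X (8<10).
Beta fails to dominate Alpha at W (1<10).
Gamma fails to dominate Alpha at W (-3<10).
Delta fails to dominate Alpha at W (9<10).
No single strategy dominates all the others.

none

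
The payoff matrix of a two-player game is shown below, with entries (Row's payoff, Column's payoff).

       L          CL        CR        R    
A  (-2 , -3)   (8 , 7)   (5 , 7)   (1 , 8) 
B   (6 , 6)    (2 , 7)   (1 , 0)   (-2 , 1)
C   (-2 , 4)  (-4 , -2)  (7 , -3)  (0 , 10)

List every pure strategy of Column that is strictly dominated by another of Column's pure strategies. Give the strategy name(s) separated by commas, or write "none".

CR

Nothing dominates L: CL at C (4>-2); CR at B (6>0); R at B (6>1).
Nothing dominates CL: L at A (7>-3); CR at A (7=7); R at B (7>1).
CR is strictly dominated by R (A: 8>7, B: 1>0, C: 10>-3).
Nothing dominates R: L at A (8>-3); CL at A (8>7); CR at A (8>7).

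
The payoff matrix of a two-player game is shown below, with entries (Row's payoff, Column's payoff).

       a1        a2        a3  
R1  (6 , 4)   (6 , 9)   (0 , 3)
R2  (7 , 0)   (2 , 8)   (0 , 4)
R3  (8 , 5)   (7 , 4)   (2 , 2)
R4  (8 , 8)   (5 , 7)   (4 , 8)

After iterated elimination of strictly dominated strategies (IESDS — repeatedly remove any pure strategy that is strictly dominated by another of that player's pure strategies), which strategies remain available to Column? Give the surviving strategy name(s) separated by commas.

Row's strategy R1 is strictly dominated by R3 (a1: 8>6, a2: 7>6, a3: 2>0) and is removed.
Row's strategy R2 is strictly dominated by R3 (a1: 8>7, a2: 7>2, a3: 2>0) and is removed.
Column a2 is eliminated: a1 beats it against every remaining row (R3: 5>4, R4: 8>7).
Among the remaining strategies, none is strictly dominated by another pure strategy of the same player, so the elimination stops.
Surviving strategies — Row: {R3, R4}; Column: {a1, a3}.

a1, a3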